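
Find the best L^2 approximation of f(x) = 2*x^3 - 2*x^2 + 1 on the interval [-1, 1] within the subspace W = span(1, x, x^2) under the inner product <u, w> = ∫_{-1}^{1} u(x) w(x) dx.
g(x) = -2*x^2 + 6*x/5 + 1

The best approximation g ∈ W is the orthogonal projection of f onto W. Writing g = a_0 + a_1 x + a_2 x^2, the coefficients solve the normal equations G · a = b where
  G_{ij} = <φ_i, φ_j> and b_i = <f, φ_i>, with φ_0 = 1, φ_1 = x, φ_2 = x^2.
G =
  [2, 0, 2/3]
  [0, 2/3, 0]
  [2/3, 0, 2/5],
b = (2/3, 4/5, -2/15).
Solving gives a_0 = 1, a_1 = 6/5, a_2 = -2, so
  g(x) = -2*x^2 + 6*x/5 + 1.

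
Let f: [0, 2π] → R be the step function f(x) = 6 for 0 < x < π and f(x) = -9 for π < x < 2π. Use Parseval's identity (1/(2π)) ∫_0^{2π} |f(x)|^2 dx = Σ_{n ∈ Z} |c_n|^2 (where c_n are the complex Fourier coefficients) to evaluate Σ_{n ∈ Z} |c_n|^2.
Σ |c_n|^2 = 117/2

Parseval equates the L^2 energy of f (normalised by 1/(2π)) with the ℓ^2 sum of its Fourier coefficients: (1/(2π)) ∫_0^{2π} |f|^2 = Σ |c_n|^2.
Compute the left side: (1/(2π)) [∫_0^π 6^2 dx + ∫_π^{2π} (-9)^2 dx] = (1/(2π)) · (36π + 81π) = (36 + 81)/2 = 117/2.
So Σ_{n ∈ Z} |c_n|^2 = 117/2.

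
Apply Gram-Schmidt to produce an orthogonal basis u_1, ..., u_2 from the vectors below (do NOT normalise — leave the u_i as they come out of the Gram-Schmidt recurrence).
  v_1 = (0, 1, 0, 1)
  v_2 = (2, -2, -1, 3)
Orthogonal basis:
  u_1 = (0, 1, 0, 1)
  u_2 = (2, -5/2, -1, 5/2)

Apply the Gram-Schmidt recurrence
  u_1 = v_1
  u_i = v_i − Σ_{j<i} ((v_i · u_j) / (u_j · u_j)) · u_j.

Step by step this gives:
  u_1 = (0, 1, 0, 1)
  u_2 = (2, -5/2, -1, 5/2)

Orthogonality check:
  u_2 · u_1 = 0 (should be 0)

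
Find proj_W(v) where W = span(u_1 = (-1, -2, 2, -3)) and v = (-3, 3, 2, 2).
proj_W(v) = (5/18, 5/9, -5/9, 5/6)

Set up U = [u_1 | ... | u_1] ∈ R^(4×1). The projector onto W = col(U) is P = U (U^T U)^(-1) U^T.
Compute U^T U =
  [18],
and U^T v = (-5).
Solve U^T U · c = U^T v for the coefficients: c = (-5/18). The projection is proj_W(v) = U c.
Check: (v - proj_W(v)) · u_1 = 0  (should be 0).
Result: proj_W(v) = (5/18, 5/9, -5/9, 5/6).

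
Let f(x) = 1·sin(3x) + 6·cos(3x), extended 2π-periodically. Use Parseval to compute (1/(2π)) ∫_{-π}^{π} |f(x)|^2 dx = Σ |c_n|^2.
Σ |c_n|^2 = 37/2

Expand |f|^2 and use orthogonality of {sin(nx), cos(mx)} on [-π, π]:
  ∫_{-π}^{π} sin(nx)^2 dx = π, ∫ cos(mx)^2 dx = π, and cross terms integrate to 0.
So ∫_{-π}^{π} f(x)^2 dx = 1^2 · π + 6^2 · π = (1 + 36)π.
Divide by 2π: (1 + 36)/2 = 37/2.
By Parseval, this equals Σ |c_n|^2.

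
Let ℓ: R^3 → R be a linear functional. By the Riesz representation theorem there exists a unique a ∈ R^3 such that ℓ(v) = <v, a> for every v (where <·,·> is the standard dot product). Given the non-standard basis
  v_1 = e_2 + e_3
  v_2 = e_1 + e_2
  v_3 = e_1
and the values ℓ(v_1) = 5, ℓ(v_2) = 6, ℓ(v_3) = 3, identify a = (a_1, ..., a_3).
a = (3, 3, 2)

Write a = (a_1, ..., a_3) in the standard basis. For each basis vector v_i, ℓ(v_i) = <v_i, a> is a linear equation in the a_j's. Collect the n equations into a matrix system V a = ℓ, where row i of V is v_i (expressed in the standard basis). Since V is invertible (lower-triangular with 1s on the diagonal, up to permutation), solve by back-substitution:
  V =
[[0, 1, 1],
 [1, 1, 0],
 [1, 0, 0]]
  V a = (5, 6, 3)
Solving gives a = (3, 3, 2).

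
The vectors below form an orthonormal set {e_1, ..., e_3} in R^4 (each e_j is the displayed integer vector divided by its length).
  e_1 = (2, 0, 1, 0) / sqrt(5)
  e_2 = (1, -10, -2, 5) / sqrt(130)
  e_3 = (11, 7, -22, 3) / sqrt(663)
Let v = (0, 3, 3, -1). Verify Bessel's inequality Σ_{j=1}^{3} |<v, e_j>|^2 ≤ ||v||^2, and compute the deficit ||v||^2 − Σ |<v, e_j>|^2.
Σ |<v, e_j>|^2 = 619/34; ||v||^2 = 19; deficit = 27/34

Write each e_j = u_j / sqrt(<u_j, u_j>) where u_j is the displayed integer vector. Then <v, e_j> = <v, u_j> / sqrt(<u_j, u_j>), so |<v, e_j>|^2 = <v, u_j>^2 / <u_j, u_j>.
Coefficients: <v, e_1> = 3/sqrt(5), <v, e_2> = -41/sqrt(130), <v, e_3> = -48/sqrt(663).
Square and sum: Σ |<v, e_j>|^2 = 619/34.
Compute ||v||^2 = v·v = 19.
Deficit = 19 − 619/34 = 27/34 ≥ 0, confirming Bessel's inequality. (The deficit equals ||v − Σ <v,e_j> e_j||^2, the squared distance from v to span{e_j}.)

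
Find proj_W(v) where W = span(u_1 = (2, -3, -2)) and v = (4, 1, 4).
proj_W(v) = (-6/17, 9/17, 6/17)

Set up U = [u_1 | ... | u_1] ∈ R^(3×1). The projector onto W = col(U) is P = U (U^T U)^(-1) U^T.
Compute U^T U =
  [17],
and U^T v = (-3).
Solve U^T U · c = U^T v for the coefficients: c = (-3/17). The projection is proj_W(v) = U c.
Check: (v - proj_W(v)) · u_1 = 0  (should be 0).
Result: proj_W(v) = (-6/17, 9/17, 6/17).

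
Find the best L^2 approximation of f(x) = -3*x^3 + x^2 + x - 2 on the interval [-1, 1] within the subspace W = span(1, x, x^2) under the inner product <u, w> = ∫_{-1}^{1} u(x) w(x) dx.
g(x) = x^2 - 4*x/5 - 2

The best approximation g ∈ W is the orthogonal projection of f onto W. Writing g = a_0 + a_1 x + a_2 x^2, the coefficients solve the normal equations G · a = b where
  G_{ij} = <φ_i, φ_j> and b_i = <f, φ_i>, with φ_0 = 1, φ_1 = x, φ_2 = x^2.
G =
  [2, 0, 2/3]
  [0, 2/3, 0]
  [2/3, 0, 2/5],
b = (-10/3, -8/15, -14/15).
Solving gives a_0 = -2, a_1 = -4/5, a_2 = 1, so
  g(x) = x^2 - 4*x/5 - 2.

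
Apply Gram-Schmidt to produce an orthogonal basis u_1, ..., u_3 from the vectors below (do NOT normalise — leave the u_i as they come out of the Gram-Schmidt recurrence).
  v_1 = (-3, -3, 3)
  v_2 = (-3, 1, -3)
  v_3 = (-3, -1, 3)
Orthogonal basis:
  u_1 = (-3, -3, 3)
  u_2 = (-10/3, 2/3, -8/3)
  u_3 = (-3/7, 9/7, 6/7)

Apply the Gram-Schmidt recurrence
  u_1 = v_1
  u_i = v_i − Σ_{j<i} ((v_i · u_j) / (u_j · u_j)) · u_j.

Step by step this gives:
  u_1 = (-3, -3, 3)
  u_2 = (-10/3, 2/3, -8/3)
  u_3 = (-3/7, 9/7, 6/7)

Orthogonality check:
  u_2 · u_1 = 0 (should be 0)
  u_3 · u_1 = 0 (should be 0)
  u_3 · u_2 = 0 (should be 0)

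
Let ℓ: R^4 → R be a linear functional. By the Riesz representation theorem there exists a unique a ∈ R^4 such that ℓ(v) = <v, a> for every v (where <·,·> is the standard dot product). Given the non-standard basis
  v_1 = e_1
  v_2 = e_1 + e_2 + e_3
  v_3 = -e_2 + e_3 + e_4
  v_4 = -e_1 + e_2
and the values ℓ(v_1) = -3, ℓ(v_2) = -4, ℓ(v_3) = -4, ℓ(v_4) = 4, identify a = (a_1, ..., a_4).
a = (-3, 1, -2, -1)

Write a = (a_1, ..., a_4) in the standard basis. For each basis vector v_i, ℓ(v_i) = <v_i, a> is a linear equation in the a_j's. Collect the n equations into a matrix system V a = ℓ, where row i of V is v_i (expressed in the standard basis). Since V is invertible (lower-triangular with 1s on the diagonal, up to permutation), solve by back-substitution:
  V =
[[1, 0, 0, 0],
 [1, 1, 1, 0],
 [0, -1, 1, 1],
 [-1, 1, 0, 0]]
  V a = (-3, -4, -4, 4)
Solving gives a = (-3, 1, -2, -1).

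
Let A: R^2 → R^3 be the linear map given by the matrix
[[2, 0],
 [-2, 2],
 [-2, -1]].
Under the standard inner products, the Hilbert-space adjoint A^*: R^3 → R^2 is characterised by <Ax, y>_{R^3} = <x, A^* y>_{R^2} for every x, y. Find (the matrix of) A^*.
A^* = A^T =
[[2, -2, -2],
 [0, 2, -1]]

For real matrices with standard dot products, the defining identity <Ax, y> = <x, A^* y> gives (Ax)^T y = x^T (A^*) y, i.e. x^T A^T y = x^T (A^*) y. Since this holds for all x, y, we must have A^* = A^T. Therefore
A^* =
[[2, -2, -2],
 [0, 2, -1]].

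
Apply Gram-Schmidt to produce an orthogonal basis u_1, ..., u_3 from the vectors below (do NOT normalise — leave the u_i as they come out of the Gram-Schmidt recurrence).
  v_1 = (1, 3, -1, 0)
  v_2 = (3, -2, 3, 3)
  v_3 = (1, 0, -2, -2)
Orthogonal basis:
  u_1 = (1, 3, -1, 0)
  u_2 = (39/11, -4/11, 27/11, 3)
  u_3 = (509/305, -279/305, -328/305, -367/305)

Apply the Gram-Schmidt recurrence
  u_1 = v_1
  u_i = v_i − Σ_{j<i} ((v_i · u_j) / (u_j · u_j)) · u_j.

Step by step this gives:
  u_1 = (1, 3, -1, 0)
  u_2 = (39/11, -4/11, 27/11, 3)
  u_3 = (509/305, -279/305, -328/305, -367/305)

Orthogonality check:
  u_2 · u_1 = 0 (should be 0)
  u_3 · u_1 = 0 (should be 0)
  u_3 · u_2 = 0 (should be 0)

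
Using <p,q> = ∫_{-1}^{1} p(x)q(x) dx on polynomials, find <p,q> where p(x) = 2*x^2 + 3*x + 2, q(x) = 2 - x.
<p,q> = 26/3

Expand the product: p(x)·q(x) = -2*x^3 + x^2 + 4*x + 4.
∫_{-1}^{1} of each monomial x^k gives [2/(k+1) if k even, 0 if k odd]. Integrating term-by-term (or equivalently evaluating the antiderivative F(x) = -x^4/2 + x^3/3 + 2*x^2 + 4*x at the endpoints):
  F(1) − F(−1) = 35/6 − (-17/6) = 26/3.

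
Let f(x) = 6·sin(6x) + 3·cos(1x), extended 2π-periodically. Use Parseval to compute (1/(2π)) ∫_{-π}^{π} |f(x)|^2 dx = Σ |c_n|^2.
Σ |c_n|^2 = 45/2

Expand |f|^2 and use orthogonality of {sin(nx), cos(mx)} on [-π, π]:
  ∫_{-π}^{π} sin(nx)^2 dx = π, ∫ cos(mx)^2 dx = π, and cross terms integrate to 0.
So ∫_{-π}^{π} f(x)^2 dx = 6^2 · π + 3^2 · π = (36 + 9)π.
Divide by 2π: (36 + 9)/2 = 45/2.
By Parseval, this equals Σ |c_n|^2.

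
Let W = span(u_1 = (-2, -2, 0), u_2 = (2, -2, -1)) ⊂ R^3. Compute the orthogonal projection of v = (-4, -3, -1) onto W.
proj_W(v) = (-67/18, -59/18, 1/9)

Set up U = [u_1 | ... | u_2] ∈ R^(3×2). The projector onto W = col(U) is P = U (U^T U)^(-1) U^T.
Compute U^T U =
  [8, 0]
  [0, 9],
and U^T v = (14, -1).
Solve U^T U · c = U^T v for the coefficients: c = (7/4, -1/9). The projection is proj_W(v) = U c.
Check: (v - proj_W(v)) · u_1 = 0  (should be 0).
Check: (v - proj_W(v)) · u_2 = 0  (should be 0).
Result: proj_W(v) = (-67/18, -59/18, 1/9).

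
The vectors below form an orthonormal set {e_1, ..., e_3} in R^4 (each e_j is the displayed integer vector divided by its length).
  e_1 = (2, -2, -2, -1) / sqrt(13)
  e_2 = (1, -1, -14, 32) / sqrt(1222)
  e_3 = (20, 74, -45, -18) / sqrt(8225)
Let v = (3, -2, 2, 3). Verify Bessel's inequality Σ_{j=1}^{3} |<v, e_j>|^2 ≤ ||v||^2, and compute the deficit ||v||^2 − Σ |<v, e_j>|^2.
Σ |<v, e_j>|^2 = 4059/350; ||v||^2 = 26; deficit = 5041/350

Write each e_j = u_j / sqrt(<u_j, u_j>) where u_j is the displayed integer vector. Then <v, e_j> = <v, u_j> / sqrt(<u_j, u_j>), so |<v, e_j>|^2 = <v, u_j>^2 / <u_j, u_j>.
Coefficients: <v, e_1> = 3/sqrt(13), <v, e_2> = 73/sqrt(1222), <v, e_3> = -232/sqrt(8225).
Square and sum: Σ |<v, e_j>|^2 = 4059/350.
Compute ||v||^2 = v·v = 26.
Deficit = 26 − 4059/350 = 5041/350 ≥ 0, confirming Bessel's inequality. (The deficit equals ||v − Σ <v,e_j> e_j||^2, the squared distance from v to span{e_j}.)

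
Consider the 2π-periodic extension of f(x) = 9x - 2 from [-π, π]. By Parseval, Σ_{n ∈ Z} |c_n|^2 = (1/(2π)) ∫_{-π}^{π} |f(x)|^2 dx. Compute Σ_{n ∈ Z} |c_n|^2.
Σ |c_n|^2 = 27π^2 + 4

Expand and integrate term by term over [-π, π]:
  ∫ (9x)^2 dx = 81·(2π^3/3); ∫ 2·9·(-2)·x dx = 0 (odd integrand); ∫ (-2)^2 dx = 4·2π.
So (1/(2π)) ∫_{-π}^{π} (9x - 2)^2 dx = 81π^2/3 + 4 = 27π^2 + 4.
Parseval ⇒ Σ |c_n|^2 = 27π^2 + 4.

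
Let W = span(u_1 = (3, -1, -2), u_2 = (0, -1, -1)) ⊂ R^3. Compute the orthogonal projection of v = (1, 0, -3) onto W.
proj_W(v) = (27/19, -24/19, -33/19)

Set up U = [u_1 | ... | u_2] ∈ R^(3×2). The projector onto W = col(U) is P = U (U^T U)^(-1) U^T.
Compute U^T U =
  [14, 3]
  [3, 2],
and U^T v = (9, 3).
Solve U^T U · c = U^T v for the coefficients: c = (9/19, 15/19). The projection is proj_W(v) = U c.
Check: (v - proj_W(v)) · u_1 = 0  (should be 0).
Check: (v - proj_W(v)) · u_2 = 0  (should be 0).
Result: proj_W(v) = (27/19, -24/19, -33/19).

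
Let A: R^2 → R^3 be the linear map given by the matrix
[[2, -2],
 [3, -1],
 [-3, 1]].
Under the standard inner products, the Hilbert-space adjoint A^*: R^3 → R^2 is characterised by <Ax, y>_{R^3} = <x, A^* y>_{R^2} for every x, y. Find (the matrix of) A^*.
A^* = A^T =
[[2, 3, -3],
 [-2, -1, 1]]

For real matrices with standard dot products, the defining identity <Ax, y> = <x, A^* y> gives (Ax)^T y = x^T (A^*) y, i.e. x^T A^T y = x^T (A^*) y. Since this holds for all x, y, we must have A^* = A^T. Therefore
A^* =
[[2, 3, -3],
 [-2, -1, 1]].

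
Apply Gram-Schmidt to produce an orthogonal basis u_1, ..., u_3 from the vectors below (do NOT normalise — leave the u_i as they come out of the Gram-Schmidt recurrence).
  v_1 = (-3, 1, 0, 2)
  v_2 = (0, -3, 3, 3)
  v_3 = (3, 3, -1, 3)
Orthogonal basis:
  u_1 = (-3, 1, 0, 2)
  u_2 = (9/14, -45/14, 3, 18/7)
  u_3 = (126/41, 108/41, -27/41, 135/41)

Apply the Gram-Schmidt recurrence
  u_1 = v_1
  u_i = v_i − Σ_{j<i} ((v_i · u_j) / (u_j · u_j)) · u_j.

Step by step this gives:
  u_1 = (-3, 1, 0, 2)
  u_2 = (9/14, -45/14, 3, 18/7)
  u_3 = (126/41, 108/41, -27/41, 135/41)

Orthogonality check:
  u_2 · u_1 = 0 (should be 0)
  u_3 · u_1 = 0 (should be 0)
  u_3 · u_2 = 0 (should be 0)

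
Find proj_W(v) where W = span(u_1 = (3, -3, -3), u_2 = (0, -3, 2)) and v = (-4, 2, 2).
proj_W(v) = (-51/19, 48/19, 53/19)

Set up U = [u_1 | ... | u_2] ∈ R^(3×2). The projector onto W = col(U) is P = U (U^T U)^(-1) U^T.
Compute U^T U =
  [27, 3]
  [3, 13],
and U^T v = (-24, -2).
Solve U^T U · c = U^T v for the coefficients: c = (-17/19, 1/19). The projection is proj_W(v) = U c.
Check: (v - proj_W(v)) · u_1 = 0  (should be 0).
Check: (v - proj_W(v)) · u_2 = 0  (should be 0).
Result: proj_W(v) = (-51/19, 48/19, 53/19).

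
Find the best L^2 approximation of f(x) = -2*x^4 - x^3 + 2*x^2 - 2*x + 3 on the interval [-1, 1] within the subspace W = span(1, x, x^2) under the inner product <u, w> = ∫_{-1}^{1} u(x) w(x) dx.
g(x) = 2*x^2/7 - 13*x/5 + 111/35

The best approximation g ∈ W is the orthogonal projection of f onto W. Writing g = a_0 + a_1 x + a_2 x^2, the coefficients solve the normal equations G · a = b where
  G_{ij} = <φ_i, φ_j> and b_i = <f, φ_i>, with φ_0 = 1, φ_1 = x, φ_2 = x^2.
G =
  [2, 0, 2/3]
  [0, 2/3, 0]
  [2/3, 0, 2/5],
b = (98/15, -26/15, 78/35).
Solving gives a_0 = 111/35, a_1 = -13/5, a_2 = 2/7, so
  g(x) = 2*x^2/7 - 13*x/5 + 111/35.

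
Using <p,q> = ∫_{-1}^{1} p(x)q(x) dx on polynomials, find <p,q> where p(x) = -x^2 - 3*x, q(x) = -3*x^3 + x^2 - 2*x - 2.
<p,q> = 128/15

Expand the product: p(x)·q(x) = 3*x^5 + 8*x^4 - x^3 + 8*x^2 + 6*x.
∫_{-1}^{1} of each monomial x^k gives [2/(k+1) if k even, 0 if k odd]. Integrating term-by-term (or equivalently evaluating the antiderivative F(x) = x^6/2 + 8*x^5/5 - x^4/4 + 8*x^3/3 + 3*x^2 at the endpoints):
  F(1) − F(−1) = 451/60 − (-61/60) = 128/15.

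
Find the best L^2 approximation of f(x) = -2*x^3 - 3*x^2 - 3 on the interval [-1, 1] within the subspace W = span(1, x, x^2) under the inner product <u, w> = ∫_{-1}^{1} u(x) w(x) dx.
g(x) = -3*x^2 - 6*x/5 - 3

The best approximation g ∈ W is the orthogonal projection of f onto W. Writing g = a_0 + a_1 x + a_2 x^2, the coefficients solve the normal equations G · a = b where
  G_{ij} = <φ_i, φ_j> and b_i = <f, φ_i>, with φ_0 = 1, φ_1 = x, φ_2 = x^2.
G =
  [2, 0, 2/3]
  [0, 2/3, 0]
  [2/3, 0, 2/5],
b = (-8, -4/5, -16/5).
Solving gives a_0 = -3, a_1 = -6/5, a_2 = -3, so
  g(x) = -3*x^2 - 6*x/5 - 3.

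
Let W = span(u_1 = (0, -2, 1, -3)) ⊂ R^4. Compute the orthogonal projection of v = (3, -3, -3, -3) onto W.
proj_W(v) = (0, -12/7, 6/7, -18/7)

Set up U = [u_1 | ... | u_1] ∈ R^(4×1). The projector onto W = col(U) is P = U (U^T U)^(-1) U^T.
Compute U^T U =
  [14],
and U^T v = (12).
Solve U^T U · c = U^T v for the coefficients: c = (6/7). The projection is proj_W(v) = U c.
Check: (v - proj_W(v)) · u_1 = 0  (should be 0).
Result: proj_W(v) = (0, -12/7, 6/7, -18/7).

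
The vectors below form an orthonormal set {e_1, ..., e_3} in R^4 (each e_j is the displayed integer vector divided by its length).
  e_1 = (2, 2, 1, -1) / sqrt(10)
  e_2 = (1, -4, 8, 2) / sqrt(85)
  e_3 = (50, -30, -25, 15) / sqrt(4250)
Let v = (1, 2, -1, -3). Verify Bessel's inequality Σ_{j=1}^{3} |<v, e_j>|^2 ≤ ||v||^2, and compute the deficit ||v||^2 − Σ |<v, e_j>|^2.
Σ |<v, e_j>|^2 = 59/5; ||v||^2 = 15; deficit = 16/5

Write each e_j = u_j / sqrt(<u_j, u_j>) where u_j is the displayed integer vector. Then <v, e_j> = <v, u_j> / sqrt(<u_j, u_j>), so |<v, e_j>|^2 = <v, u_j>^2 / <u_j, u_j>.
Coefficients: <v, e_1> = 8/sqrt(10), <v, e_2> = -21/sqrt(85), <v, e_3> = -30/sqrt(4250).
Square and sum: Σ |<v, e_j>|^2 = 59/5.
Compute ||v||^2 = v·v = 15.
Deficit = 15 − 59/5 = 16/5 ≥ 0, confirming Bessel's inequality. (The deficit equals ||v − Σ <v,e_j> e_j||^2, the squared distance from v to span{e_j}.)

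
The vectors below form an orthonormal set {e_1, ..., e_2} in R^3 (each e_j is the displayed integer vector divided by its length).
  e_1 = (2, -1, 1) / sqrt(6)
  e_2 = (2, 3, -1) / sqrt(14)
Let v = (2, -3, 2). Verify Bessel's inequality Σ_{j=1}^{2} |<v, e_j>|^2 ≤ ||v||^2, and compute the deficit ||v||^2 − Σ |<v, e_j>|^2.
Σ |<v, e_j>|^2 = 17; ||v||^2 = 17; deficit = 0

Write each e_j = u_j / sqrt(<u_j, u_j>) where u_j is the displayed integer vector. Then <v, e_j> = <v, u_j> / sqrt(<u_j, u_j>), so |<v, e_j>|^2 = <v, u_j>^2 / <u_j, u_j>.
Coefficients: <v, e_1> = 9/sqrt(6), <v, e_2> = -7/sqrt(14).
Square and sum: Σ |<v, e_j>|^2 = 17.
Compute ||v||^2 = v·v = 17.
Deficit = 17 − 17 = 0 ≥ 0, confirming Bessel's inequality. (The deficit equals ||v − Σ <v,e_j> e_j||^2, the squared distance from v to span{e_j}.)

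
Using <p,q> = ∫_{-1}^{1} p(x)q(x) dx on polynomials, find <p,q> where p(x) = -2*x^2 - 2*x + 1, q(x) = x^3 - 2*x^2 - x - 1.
<p,q> = 2/15

Expand the product: p(x)·q(x) = -2*x^5 + 2*x^4 + 7*x^3 + 2*x^2 + x - 1.
∫_{-1}^{1} of each monomial x^k gives [2/(k+1) if k even, 0 if k odd]. Integrating term-by-term (or equivalently evaluating the antiderivative F(x) = -x^6/3 + 2*x^5/5 + 7*x^4/4 + 2*x^3/3 + x^2/2 - x at the endpoints):
  F(1) − F(−1) = 119/60 − (37/20) = 2/15.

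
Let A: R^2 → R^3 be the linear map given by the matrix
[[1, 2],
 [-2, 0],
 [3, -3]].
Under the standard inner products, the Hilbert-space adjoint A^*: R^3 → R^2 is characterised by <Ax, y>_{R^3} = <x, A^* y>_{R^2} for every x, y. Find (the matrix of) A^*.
A^* = A^T =
[[1, -2, 3],
 [2, 0, -3]]

For real matrices with standard dot products, the defining identity <Ax, y> = <x, A^* y> gives (Ax)^T y = x^T (A^*) y, i.e. x^T A^T y = x^T (A^*) y. Since this holds for all x, y, we must have A^* = A^T. Therefore
A^* =
[[1, -2, 3],
 [2, 0, -3]].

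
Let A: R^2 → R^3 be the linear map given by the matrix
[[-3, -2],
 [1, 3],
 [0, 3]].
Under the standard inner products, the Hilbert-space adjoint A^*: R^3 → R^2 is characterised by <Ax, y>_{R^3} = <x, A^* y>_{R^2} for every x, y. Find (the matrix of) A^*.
A^* = A^T =
[[-3, 1, 0],
 [-2, 3, 3]]

For real matrices with standard dot products, the defining identity <Ax, y> = <x, A^* y> gives (Ax)^T y = x^T (A^*) y, i.e. x^T A^T y = x^T (A^*) y. Since this holds for all x, y, we must have A^* = A^T. Therefore
A^* =
[[-3, 1, 0],
 [-2, 3, 3]].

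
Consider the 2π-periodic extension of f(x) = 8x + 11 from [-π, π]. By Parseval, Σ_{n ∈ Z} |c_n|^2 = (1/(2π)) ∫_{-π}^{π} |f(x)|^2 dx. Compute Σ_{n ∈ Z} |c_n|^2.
Σ |c_n|^2 = 64π^2/3 + 121

Expand and integrate term by term over [-π, π]:
  ∫ (8x)^2 dx = 64·(2π^3/3); ∫ 2·8·(11)·x dx = 0 (odd integrand); ∫ 11^2 dx = 121·2π.
So (1/(2π)) ∫_{-π}^{π} (8x + 11)^2 dx = 64π^2/3 + 121 = 64π^2/3 + 121.
Parseval ⇒ Σ |c_n|^2 = 64π^2/3 + 121.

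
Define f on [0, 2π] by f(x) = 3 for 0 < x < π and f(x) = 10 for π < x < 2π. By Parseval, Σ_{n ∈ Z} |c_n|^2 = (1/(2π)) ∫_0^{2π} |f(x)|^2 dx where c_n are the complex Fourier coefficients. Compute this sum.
Σ |c_n|^2 = 109/2

Parseval equates the L^2 energy of f (normalised by 1/(2π)) with the ℓ^2 sum of its Fourier coefficients: (1/(2π)) ∫_0^{2π} |f|^2 = Σ |c_n|^2.
Compute the left side: (1/(2π)) [∫_0^π 3^2 dx + ∫_π^{2π} 10^2 dx] = (1/(2π)) · (9π + 100π) = (9 + 100)/2 = 109/2.
So Σ_{n ∈ Z} |c_n|^2 = 109/2.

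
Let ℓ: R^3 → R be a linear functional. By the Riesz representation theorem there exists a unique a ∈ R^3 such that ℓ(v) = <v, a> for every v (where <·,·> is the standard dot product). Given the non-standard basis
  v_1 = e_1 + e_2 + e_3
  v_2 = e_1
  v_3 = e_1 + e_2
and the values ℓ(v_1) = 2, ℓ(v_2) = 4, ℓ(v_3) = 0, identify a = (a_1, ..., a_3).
a = (4, -4, 2)

Write a = (a_1, ..., a_3) in the standard basis. For each basis vector v_i, ℓ(v_i) = <v_i, a> is a linear equation in the a_j's. Collect the n equations into a matrix system V a = ℓ, where row i of V is v_i (expressed in the standard basis). Since V is invertible (lower-triangular with 1s on the diagonal, up to permutation), solve by back-substitution:
  V =
[[1, 1, 1],
 [1, 0, 0],
 [1, 1, 0]]
  V a = (2, 4, 0)
Solving gives a = (4, -4, 2).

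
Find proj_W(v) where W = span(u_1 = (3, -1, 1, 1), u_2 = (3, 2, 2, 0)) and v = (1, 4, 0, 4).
proj_W(v) = (57/41, 86/41, 54/41, -16/41)

Set up U = [u_1 | ... | u_2] ∈ R^(4×2). The projector onto W = col(U) is P = U (U^T U)^(-1) U^T.
Compute U^T U =
  [12, 9]
  [9, 17],
and U^T v = (3, 11).
Solve U^T U · c = U^T v for the coefficients: c = (-16/41, 35/41). The projection is proj_W(v) = U c.
Check: (v - proj_W(v)) · u_1 = 0  (should be 0).
Check: (v - proj_W(v)) · u_2 = 0  (should be 0).
Result: proj_W(v) = (57/41, 86/41, 54/41, -16/41).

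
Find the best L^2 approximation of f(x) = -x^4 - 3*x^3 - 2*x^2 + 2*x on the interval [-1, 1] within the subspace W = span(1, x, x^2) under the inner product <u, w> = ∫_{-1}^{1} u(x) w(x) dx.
g(x) = -20*x^2/7 + x/5 + 3/35

The best approximation g ∈ W is the orthogonal projection of f onto W. Writing g = a_0 + a_1 x + a_2 x^2, the coefficients solve the normal equations G · a = b where
  G_{ij} = <φ_i, φ_j> and b_i = <f, φ_i>, with φ_0 = 1, φ_1 = x, φ_2 = x^2.
G =
  [2, 0, 2/3]
  [0, 2/3, 0]
  [2/3, 0, 2/5],
b = (-26/15, 2/15, -38/35).
Solving gives a_0 = 3/35, a_1 = 1/5, a_2 = -20/7, so
  g(x) = -20*x^2/7 + x/5 + 3/35.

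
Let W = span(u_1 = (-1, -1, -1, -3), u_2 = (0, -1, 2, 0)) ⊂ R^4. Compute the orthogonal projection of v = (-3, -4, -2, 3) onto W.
proj_W(v) = (0, 0, 0, 0)

Set up U = [u_1 | ... | u_2] ∈ R^(4×2). The projector onto W = col(U) is P = U (U^T U)^(-1) U^T.
Compute U^T U =
  [12, -1]
  [-1, 5],
and U^T v = (0, 0).
Solve U^T U · c = U^T v for the coefficients: c = (0, 0). The projection is proj_W(v) = U c.
Check: (v - proj_W(v)) · u_1 = 0  (should be 0).
Check: (v - proj_W(v)) · u_2 = 0  (should be 0).
Result: proj_W(v) = (0, 0, 0, 0).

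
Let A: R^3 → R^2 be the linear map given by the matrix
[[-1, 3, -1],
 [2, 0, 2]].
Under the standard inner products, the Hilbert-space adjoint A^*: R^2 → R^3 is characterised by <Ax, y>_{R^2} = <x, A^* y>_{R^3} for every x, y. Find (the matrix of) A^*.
A^* = A^T =
[[-1, 2],
 [3, 0],
 [-1, 2]]

For real matrices with standard dot products, the defining identity <Ax, y> = <x, A^* y> gives (Ax)^T y = x^T (A^*) y, i.e. x^T A^T y = x^T (A^*) y. Since this holds for all x, y, we must have A^* = A^T. Therefore
A^* =
[[-1, 2],
 [3, 0],
 [-1, 2]].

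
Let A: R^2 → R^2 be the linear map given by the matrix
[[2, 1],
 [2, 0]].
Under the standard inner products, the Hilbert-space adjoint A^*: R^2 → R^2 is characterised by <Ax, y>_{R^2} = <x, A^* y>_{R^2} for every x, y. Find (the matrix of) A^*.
A^* = A^T =
[[2, 2],
 [1, 0]]

For real matrices with standard dot products, the defining identity <Ax, y> = <x, A^* y> gives (Ax)^T y = x^T (A^*) y, i.e. x^T A^T y = x^T (A^*) y. Since this holds for all x, y, we must have A^* = A^T. Therefore
A^* =
[[2, 2],
 [1, 0]].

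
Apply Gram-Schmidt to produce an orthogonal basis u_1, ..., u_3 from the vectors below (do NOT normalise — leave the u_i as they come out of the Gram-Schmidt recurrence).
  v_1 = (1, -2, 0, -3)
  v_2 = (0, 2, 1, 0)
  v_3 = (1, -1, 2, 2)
Orthogonal basis:
  u_1 = (1, -2, 0, -3)
  u_2 = (2/7, 10/7, 1, -6/7)
  u_3 = (23/18, -10/9, 20/9, 7/6)

Apply the Gram-Schmidt recurrence
  u_1 = v_1
  u_i = v_i − Σ_{j<i} ((v_i · u_j) / (u_j · u_j)) · u_j.

Step by step this gives:
  u_1 = (1, -2, 0, -3)
  u_2 = (2/7, 10/7, 1, -6/7)
  u_3 = (23/18, -10/9, 20/9, 7/6)

Orthogonality check:
  u_2 · u_1 = 0 (should be 0)
  u_3 · u_1 = 0 (should be 0)
  u_3 · u_2 = 0 (should be 0)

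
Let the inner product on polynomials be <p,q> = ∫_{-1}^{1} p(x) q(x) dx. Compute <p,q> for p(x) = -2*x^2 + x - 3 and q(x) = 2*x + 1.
<p,q> = -6

Expand the product: p(x)·q(x) = -4*x^3 - 5*x - 3.
∫_{-1}^{1} of each monomial x^k gives [2/(k+1) if k even, 0 if k odd]. Integrating term-by-term (or equivalently evaluating the antiderivative F(x) = -x^4 - 5*x^2/2 - 3*x at the endpoints):
  F(1) − F(−1) = -13/2 − (-1/2) = -6.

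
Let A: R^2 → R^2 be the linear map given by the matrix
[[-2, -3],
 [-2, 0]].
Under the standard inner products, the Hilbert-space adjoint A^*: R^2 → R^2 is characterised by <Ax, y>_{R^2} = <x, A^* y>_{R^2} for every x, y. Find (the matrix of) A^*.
A^* = A^T =
[[-2, -2],
 [-3, 0]]

For real matrices with standard dot products, the defining identity <Ax, y> = <x, A^* y> gives (Ax)^T y = x^T (A^*) y, i.e. x^T A^T y = x^T (A^*) y. Since this holds for all x, y, we must have A^* = A^T. Therefore
A^* =
[[-2, -2],
 [-3, 0]].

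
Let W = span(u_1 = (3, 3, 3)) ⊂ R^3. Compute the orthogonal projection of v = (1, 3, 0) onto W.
proj_W(v) = (4/3, 4/3, 4/3)

Set up U = [u_1 | ... | u_1] ∈ R^(3×1). The projector onto W = col(U) is P = U (U^T U)^(-1) U^T.
Compute U^T U =
  [27],
and U^T v = (12).
Solve U^T U · c = U^T v for the coefficients: c = (4/9). The projection is proj_W(v) = U c.
Check: (v - proj_W(v)) · u_1 = 0  (should be 0).
Result: proj_W(v) = (4/3, 4/3, 4/3).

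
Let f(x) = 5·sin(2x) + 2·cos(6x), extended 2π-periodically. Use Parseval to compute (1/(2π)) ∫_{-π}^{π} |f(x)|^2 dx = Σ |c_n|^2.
Σ |c_n|^2 = 29/2

Expand |f|^2 and use orthogonality of {sin(nx), cos(mx)} on [-π, π]:
  ∫_{-π}^{π} sin(nx)^2 dx = π, ∫ cos(mx)^2 dx = π, and cross terms integrate to 0.
So ∫_{-π}^{π} f(x)^2 dx = 5^2 · π + 2^2 · π = (25 + 4)π.
Divide by 2π: (25 + 4)/2 = 29/2.
By Parseval, this equals Σ |c_n|^2.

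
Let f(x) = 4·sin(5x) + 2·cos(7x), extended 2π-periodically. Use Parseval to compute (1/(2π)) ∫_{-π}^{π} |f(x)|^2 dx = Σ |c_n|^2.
Σ |c_n|^2 = 10

Expand |f|^2 and use orthogonality of {sin(nx), cos(mx)} on [-π, π]:
  ∫_{-π}^{π} sin(nx)^2 dx = π, ∫ cos(mx)^2 dx = π, and cross terms integrate to 0.
So ∫_{-π}^{π} f(x)^2 dx = 4^2 · π + 2^2 · π = (16 + 4)π.
Divide by 2π: (16 + 4)/2 = 10.
By Parseval, this equals Σ |c_n|^2.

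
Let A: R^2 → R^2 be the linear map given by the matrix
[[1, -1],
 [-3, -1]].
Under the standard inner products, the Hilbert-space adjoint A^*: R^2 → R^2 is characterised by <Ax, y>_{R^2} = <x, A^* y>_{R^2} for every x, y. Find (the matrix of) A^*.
A^* = A^T =
[[1, -3],
 [-1, -1]]

For real matrices with standard dot products, the defining identity <Ax, y> = <x, A^* y> gives (Ax)^T y = x^T (A^*) y, i.e. x^T A^T y = x^T (A^*) y. Since this holds for all x, y, we must have A^* = A^T. Therefore
A^* =
[[1, -3],
 [-1, -1]].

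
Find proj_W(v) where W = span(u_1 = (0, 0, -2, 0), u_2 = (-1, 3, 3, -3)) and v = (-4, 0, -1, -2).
proj_W(v) = (-10/19, 30/19, -1, -30/19)

Set up U = [u_1 | ... | u_2] ∈ R^(4×2). The projector onto W = col(U) is P = U (U^T U)^(-1) U^T.
Compute U^T U =
  [4, -6]
  [-6, 28],
and U^T v = (2, 7).
Solve U^T U · c = U^T v for the coefficients: c = (49/38, 10/19). The projection is proj_W(v) = U c.
Check: (v - proj_W(v)) · u_1 = 0  (should be 0).
Check: (v - proj_W(v)) · u_2 = 0  (should be 0).
Result: proj_W(v) = (-10/19, 30/19, -1, -30/19).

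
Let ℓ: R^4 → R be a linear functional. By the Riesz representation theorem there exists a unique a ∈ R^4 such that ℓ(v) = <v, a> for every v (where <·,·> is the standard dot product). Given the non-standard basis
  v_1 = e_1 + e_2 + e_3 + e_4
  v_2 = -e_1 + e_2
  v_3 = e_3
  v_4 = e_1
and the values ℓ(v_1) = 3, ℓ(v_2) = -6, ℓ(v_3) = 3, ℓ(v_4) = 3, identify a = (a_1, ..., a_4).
a = (3, -3, 3, 0)

Write a = (a_1, ..., a_4) in the standard basis. For each basis vector v_i, ℓ(v_i) = <v_i, a> is a linear equation in the a_j's. Collect the n equations into a matrix system V a = ℓ, where row i of V is v_i (expressed in the standard basis). Since V is invertible (lower-triangular with 1s on the diagonal, up to permutation), solve by back-substitution:
  V =
[[1, 1, 1, 1],
 [-1, 1, 0, 0],
 [0, 0, 1, 0],
 [1, 0, 0, 0]]
  V a = (3, -6, 3, 3)
Solving gives a = (3, -3, 3, 0).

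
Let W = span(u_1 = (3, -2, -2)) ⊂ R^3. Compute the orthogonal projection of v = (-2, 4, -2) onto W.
proj_W(v) = (-30/17, 20/17, 20/17)

Set up U = [u_1 | ... | u_1] ∈ R^(3×1). The projector onto W = col(U) is P = U (U^T U)^(-1) U^T.
Compute U^T U =
  [17],
and U^T v = (-10).
Solve U^T U · c = U^T v for the coefficients: c = (-10/17). The projection is proj_W(v) = U c.
Check: (v - proj_W(v)) · u_1 = 0  (should be 0).
Result: proj_W(v) = (-30/17, 20/17, 20/17).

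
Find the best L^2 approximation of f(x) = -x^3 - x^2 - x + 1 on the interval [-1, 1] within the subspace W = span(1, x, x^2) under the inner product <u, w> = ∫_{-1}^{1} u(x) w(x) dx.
g(x) = -x^2 - 8*x/5 + 1

The best approximation g ∈ W is the orthogonal projection of f onto W. Writing g = a_0 + a_1 x + a_2 x^2, the coefficients solve the normal equations G · a = b where
  G_{ij} = <φ_i, φ_j> and b_i = <f, φ_i>, with φ_0 = 1, φ_1 = x, φ_2 = x^2.
G =
  [2, 0, 2/3]
  [0, 2/3, 0]
  [2/3, 0, 2/5],
b = (4/3, -16/15, 4/15).
Solving gives a_0 = 1, a_1 = -8/5, a_2 = -1, so
  g(x) = -x^2 - 8*x/5 + 1.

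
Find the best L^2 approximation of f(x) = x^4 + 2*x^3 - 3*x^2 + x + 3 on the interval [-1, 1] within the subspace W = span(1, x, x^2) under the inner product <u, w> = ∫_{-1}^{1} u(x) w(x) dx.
g(x) = -15*x^2/7 + 11*x/5 + 102/35

The best approximation g ∈ W is the orthogonal projection of f onto W. Writing g = a_0 + a_1 x + a_2 x^2, the coefficients solve the normal equations G · a = b where
  G_{ij} = <φ_i, φ_j> and b_i = <f, φ_i>, with φ_0 = 1, φ_1 = x, φ_2 = x^2.
G =
  [2, 0, 2/3]
  [0, 2/3, 0]
  [2/3, 0, 2/5],
b = (22/5, 22/15, 38/35).
Solving gives a_0 = 102/35, a_1 = 11/5, a_2 = -15/7, so
  g(x) = -15*x^2/7 + 11*x/5 + 102/35.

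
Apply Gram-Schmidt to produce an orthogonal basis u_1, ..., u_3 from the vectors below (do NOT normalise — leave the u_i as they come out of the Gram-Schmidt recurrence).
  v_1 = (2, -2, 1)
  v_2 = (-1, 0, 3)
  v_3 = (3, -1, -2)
Orthogonal basis:
  u_1 = (2, -2, 1)
  u_2 = (-11/9, 2/9, 26/9)
  u_3 = (42/89, 49/89, 14/89)

Apply the Gram-Schmidt recurrence
  u_1 = v_1
  u_i = v_i − Σ_{j<i} ((v_i · u_j) / (u_j · u_j)) · u_j.

Step by step this gives:
  u_1 = (2, -2, 1)
  u_2 = (-11/9, 2/9, 26/9)
  u_3 = (42/89, 49/89, 14/89)

Orthogonality check:
  u_2 · u_1 = 0 (should be 0)
  u_3 · u_1 = 0 (should be 0)
  u_3 · u_2 = 0 (should be 0)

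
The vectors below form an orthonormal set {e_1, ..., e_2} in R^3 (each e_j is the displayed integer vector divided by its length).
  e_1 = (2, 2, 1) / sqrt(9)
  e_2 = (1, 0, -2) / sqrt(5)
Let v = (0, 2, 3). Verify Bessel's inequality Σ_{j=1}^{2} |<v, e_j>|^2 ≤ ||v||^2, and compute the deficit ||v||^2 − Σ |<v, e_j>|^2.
Σ |<v, e_j>|^2 = 569/45; ||v||^2 = 13; deficit = 16/45

Write each e_j = u_j / sqrt(<u_j, u_j>) where u_j is the displayed integer vector. Then <v, e_j> = <v, u_j> / sqrt(<u_j, u_j>), so |<v, e_j>|^2 = <v, u_j>^2 / <u_j, u_j>.
Coefficients: <v, e_1> = 7/sqrt(9), <v, e_2> = -6/sqrt(5).
Square and sum: Σ |<v, e_j>|^2 = 569/45.
Compute ||v||^2 = v·v = 13.
Deficit = 13 − 569/45 = 16/45 ≥ 0, confirming Bessel's inequality. (The deficit equals ||v − Σ <v,e_j> e_j||^2, the squared distance from v to span{e_j}.)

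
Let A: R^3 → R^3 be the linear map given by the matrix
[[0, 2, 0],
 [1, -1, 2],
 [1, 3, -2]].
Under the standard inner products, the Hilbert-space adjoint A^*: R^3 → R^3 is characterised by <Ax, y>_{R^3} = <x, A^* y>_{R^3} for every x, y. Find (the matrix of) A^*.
A^* = A^T =
[[0, 1, 1],
 [2, -1, 3],
 [0, 2, -2]]

For real matrices with standard dot products, the defining identity <Ax, y> = <x, A^* y> gives (Ax)^T y = x^T (A^*) y, i.e. x^T A^T y = x^T (A^*) y. Since this holds for all x, y, we must have A^* = A^T. Therefore
A^* =
[[0, 1, 1],
 [2, -1, 3],
 [0, 2, -2]].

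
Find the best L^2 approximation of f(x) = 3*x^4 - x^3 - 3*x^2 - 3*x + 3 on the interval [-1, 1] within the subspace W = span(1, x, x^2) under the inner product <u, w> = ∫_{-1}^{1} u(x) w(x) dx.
g(x) = -3*x^2/7 - 18*x/5 + 96/35

The best approximation g ∈ W is the orthogonal projection of f onto W. Writing g = a_0 + a_1 x + a_2 x^2, the coefficients solve the normal equations G · a = b where
  G_{ij} = <φ_i, φ_j> and b_i = <f, φ_i>, with φ_0 = 1, φ_1 = x, φ_2 = x^2.
G =
  [2, 0, 2/3]
  [0, 2/3, 0]
  [2/3, 0, 2/5],
b = (26/5, -12/5, 58/35).
Solving gives a_0 = 96/35, a_1 = -18/5, a_2 = -3/7, so
  g(x) = -3*x^2/7 - 18*x/5 + 96/35.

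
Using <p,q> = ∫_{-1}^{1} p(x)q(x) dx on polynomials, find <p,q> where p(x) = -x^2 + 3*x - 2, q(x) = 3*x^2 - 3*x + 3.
<p,q> = -126/5

Expand the product: p(x)·q(x) = -3*x^4 + 12*x^3 - 18*x^2 + 15*x - 6.
∫_{-1}^{1} of each monomial x^k gives [2/(k+1) if k even, 0 if k odd]. Integrating term-by-term (or equivalently evaluating the antiderivative F(x) = -3*x^5/5 + 3*x^4 - 6*x^3 + 15*x^2/2 - 6*x at the endpoints):
  F(1) − F(−1) = -21/10 − (231/10) = -126/5.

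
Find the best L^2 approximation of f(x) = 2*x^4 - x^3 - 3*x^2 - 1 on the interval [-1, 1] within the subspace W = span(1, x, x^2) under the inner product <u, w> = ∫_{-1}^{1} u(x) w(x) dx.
g(x) = -9*x^2/7 - 3*x/5 - 41/35

The best approximation g ∈ W is the orthogonal projection of f onto W. Writing g = a_0 + a_1 x + a_2 x^2, the coefficients solve the normal equations G · a = b where
  G_{ij} = <φ_i, φ_j> and b_i = <f, φ_i>, with φ_0 = 1, φ_1 = x, φ_2 = x^2.
G =
  [2, 0, 2/3]
  [0, 2/3, 0]
  [2/3, 0, 2/5],
b = (-16/5, -2/5, -136/105).
Solving gives a_0 = -41/35, a_1 = -3/5, a_2 = -9/7, so
  g(x) = -9*x^2/7 - 3*x/5 - 41/35.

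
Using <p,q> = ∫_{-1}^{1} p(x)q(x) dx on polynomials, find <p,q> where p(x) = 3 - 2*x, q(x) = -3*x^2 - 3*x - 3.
<p,q> = -20

Expand the product: p(x)·q(x) = 6*x^3 - 3*x^2 - 3*x - 9.
∫_{-1}^{1} of each monomial x^k gives [2/(k+1) if k even, 0 if k odd]. Integrating term-by-term (or equivalently evaluating the antiderivative F(x) = 3*x^4/2 - x^3 - 3*x^2/2 - 9*x at the endpoints):
  F(1) − F(−1) = -10 − (10) = -20.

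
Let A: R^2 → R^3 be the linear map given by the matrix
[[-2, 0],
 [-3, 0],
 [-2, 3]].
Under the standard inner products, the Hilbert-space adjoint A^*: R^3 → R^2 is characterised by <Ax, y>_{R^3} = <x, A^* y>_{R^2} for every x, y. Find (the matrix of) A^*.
A^* = A^T =
[[-2, -3, -2],
 [0, 0, 3]]

For real matrices with standard dot products, the defining identity <Ax, y> = <x, A^* y> gives (Ax)^T y = x^T (A^*) y, i.e. x^T A^T y = x^T (A^*) y. Since this holds for all x, y, we must have A^* = A^T. Therefore
A^* =
[[-2, -3, -2],
 [0, 0, 3]].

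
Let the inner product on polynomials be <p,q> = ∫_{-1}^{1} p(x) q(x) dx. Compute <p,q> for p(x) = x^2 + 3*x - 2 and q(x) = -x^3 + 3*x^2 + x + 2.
<p,q> = -26/3

Expand the product: p(x)·q(x) = -x^5 + 12*x^3 - x^2 + 4*x - 4.
∫_{-1}^{1} of each monomial x^k gives [2/(k+1) if k even, 0 if k odd]. Integrating term-by-term (or equivalently evaluating the antiderivative F(x) = -x^6/6 + 3*x^4 - x^3/3 + 2*x^2 - 4*x at the endpoints):
  F(1) − F(−1) = 1/2 − (55/6) = -26/3.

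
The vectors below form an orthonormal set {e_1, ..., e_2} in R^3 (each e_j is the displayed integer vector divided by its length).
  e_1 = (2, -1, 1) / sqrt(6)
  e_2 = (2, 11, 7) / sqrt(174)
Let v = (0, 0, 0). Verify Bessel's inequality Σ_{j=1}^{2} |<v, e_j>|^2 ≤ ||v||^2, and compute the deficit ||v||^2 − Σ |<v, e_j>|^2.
Σ |<v, e_j>|^2 = 0; ||v||^2 = 0; deficit = 0

Write each e_j = u_j / sqrt(<u_j, u_j>) where u_j is the displayed integer vector. Then <v, e_j> = <v, u_j> / sqrt(<u_j, u_j>), so |<v, e_j>|^2 = <v, u_j>^2 / <u_j, u_j>.
Coefficients: <v, e_1> = 0/sqrt(6), <v, e_2> = 0/sqrt(174).
Square and sum: Σ |<v, e_j>|^2 = 0.
Compute ||v||^2 = v·v = 0.
Deficit = 0 − 0 = 0 ≥ 0, confirming Bessel's inequality. (The deficit equals ||v − Σ <v,e_j> e_j||^2, the squared distance from v to span{e_j}.)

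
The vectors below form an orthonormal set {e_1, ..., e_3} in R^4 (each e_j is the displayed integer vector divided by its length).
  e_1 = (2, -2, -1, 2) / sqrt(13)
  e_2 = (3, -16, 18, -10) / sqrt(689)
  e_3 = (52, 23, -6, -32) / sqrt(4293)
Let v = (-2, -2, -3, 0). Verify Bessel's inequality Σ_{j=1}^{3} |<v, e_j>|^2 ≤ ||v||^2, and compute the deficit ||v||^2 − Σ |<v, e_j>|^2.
Σ |<v, e_j>|^2 = 53/9; ||v||^2 = 17; deficit = 100/9

Write each e_j = u_j / sqrt(<u_j, u_j>) where u_j is the displayed integer vector. Then <v, e_j> = <v, u_j> / sqrt(<u_j, u_j>), so |<v, e_j>|^2 = <v, u_j>^2 / <u_j, u_j>.
Coefficients: <v, e_1> = 3/sqrt(13), <v, e_2> = -28/sqrt(689), <v, e_3> = -132/sqrt(4293).
Square and sum: Σ |<v, e_j>|^2 = 53/9.
Compute ||v||^2 = v·v = 17.
Deficit = 17 − 53/9 = 100/9 ≥ 0, confirming Bessel's inequality. (The deficit equals ||v − Σ <v,e_j> e_j||^2, the squared distance from v to span{e_j}.)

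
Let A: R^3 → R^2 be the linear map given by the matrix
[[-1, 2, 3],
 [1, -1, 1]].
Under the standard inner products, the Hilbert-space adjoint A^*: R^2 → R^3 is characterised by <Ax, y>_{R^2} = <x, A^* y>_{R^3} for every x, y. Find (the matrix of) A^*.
A^* = A^T =
[[-1, 1],
 [2, -1],
 [3, 1]]

For real matrices with standard dot products, the defining identity <Ax, y> = <x, A^* y> gives (Ax)^T y = x^T (A^*) y, i.e. x^T A^T y = x^T (A^*) y. Since this holds for all x, y, we must have A^* = A^T. Therefore
A^* =
[[-1, 1],
 [2, -1],
 [3, 1]].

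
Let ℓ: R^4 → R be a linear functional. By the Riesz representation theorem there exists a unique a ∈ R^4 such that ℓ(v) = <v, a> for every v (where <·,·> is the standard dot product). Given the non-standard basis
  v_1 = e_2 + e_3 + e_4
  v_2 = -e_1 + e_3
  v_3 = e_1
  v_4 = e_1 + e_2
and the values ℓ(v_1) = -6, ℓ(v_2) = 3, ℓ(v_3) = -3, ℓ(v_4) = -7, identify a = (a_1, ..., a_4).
a = (-3, -4, 0, -2)

Write a = (a_1, ..., a_4) in the standard basis. For each basis vector v_i, ℓ(v_i) = <v_i, a> is a linear equation in the a_j's. Collect the n equations into a matrix system V a = ℓ, where row i of V is v_i (expressed in the standard basis). Since V is invertible (lower-triangular with 1s on the diagonal, up to permutation), solve by back-substitution:
  V =
[[0, 1, 1, 1],
 [-1, 0, 1, 0],
 [1, 0, 0, 0],
 [1, 1, 0, 0]]
  V a = (-6, 3, -3, -7)
Solving gives a = (-3, -4, 0, -2).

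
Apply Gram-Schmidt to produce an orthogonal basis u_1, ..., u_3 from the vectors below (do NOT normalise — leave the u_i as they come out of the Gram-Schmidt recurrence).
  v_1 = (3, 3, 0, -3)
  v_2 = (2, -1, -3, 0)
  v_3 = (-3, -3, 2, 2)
Orthogonal basis:
  u_1 = (3, 3, 0, -3)
  u_2 = (5/3, -4/3, -3, 1/3)
  u_3 = (18/41, -39/41, 25/41, -21/41)

Apply the Gram-Schmidt recurrence
  u_1 = v_1
  u_i = v_i − Σ_{j<i} ((v_i · u_j) / (u_j · u_j)) · u_j.

Step by step this gives:
  u_1 = (3, 3, 0, -3)
  u_2 = (5/3, -4/3, -3, 1/3)
  u_3 = (18/41, -39/41, 25/41, -21/41)

Orthogonality check:
  u_2 · u_1 = 0 (should be 0)
  u_3 · u_1 = 0 (should be 0)
  u_3 · u_2 = 0 (should be 0)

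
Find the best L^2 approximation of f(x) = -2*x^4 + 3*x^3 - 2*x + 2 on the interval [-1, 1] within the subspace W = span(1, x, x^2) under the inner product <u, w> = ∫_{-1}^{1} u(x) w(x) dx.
g(x) = -12*x^2/7 - x/5 + 76/35

The best approximation g ∈ W is the orthogonal projection of f onto W. Writing g = a_0 + a_1 x + a_2 x^2, the coefficients solve the normal equations G · a = b where
  G_{ij} = <φ_i, φ_j> and b_i = <f, φ_i>, with φ_0 = 1, φ_1 = x, φ_2 = x^2.
G =
  [2, 0, 2/3]
  [0, 2/3, 0]
  [2/3, 0, 2/5],
b = (16/5, -2/15, 16/21).
Solving gives a_0 = 76/35, a_1 = -1/5, a_2 = -12/7, so
  g(x) = -12*x^2/7 - x/5 + 76/35.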